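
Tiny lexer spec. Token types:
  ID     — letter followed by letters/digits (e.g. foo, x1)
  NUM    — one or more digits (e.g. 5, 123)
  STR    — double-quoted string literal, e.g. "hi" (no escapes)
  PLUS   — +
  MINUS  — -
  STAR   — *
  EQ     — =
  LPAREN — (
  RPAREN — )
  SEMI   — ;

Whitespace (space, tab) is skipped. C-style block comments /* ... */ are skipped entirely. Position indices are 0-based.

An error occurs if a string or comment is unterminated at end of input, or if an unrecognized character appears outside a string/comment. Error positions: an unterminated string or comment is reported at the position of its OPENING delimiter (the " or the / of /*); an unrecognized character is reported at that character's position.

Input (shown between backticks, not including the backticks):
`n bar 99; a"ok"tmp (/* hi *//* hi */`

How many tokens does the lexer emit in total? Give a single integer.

Answer: 8

Derivation:
pos=0: emit ID 'n' (now at pos=1)
pos=2: emit ID 'bar' (now at pos=5)
pos=6: emit NUM '99' (now at pos=8)
pos=8: emit SEMI ';'
pos=10: emit ID 'a' (now at pos=11)
pos=11: enter STRING mode
pos=11: emit STR "ok" (now at pos=15)
pos=15: emit ID 'tmp' (now at pos=18)
pos=19: emit LPAREN '('
pos=20: enter COMMENT mode (saw '/*')
exit COMMENT mode (now at pos=28)
pos=28: enter COMMENT mode (saw '/*')
exit COMMENT mode (now at pos=36)
DONE. 8 tokens: [ID, ID, NUM, SEMI, ID, STR, ID, LPAREN]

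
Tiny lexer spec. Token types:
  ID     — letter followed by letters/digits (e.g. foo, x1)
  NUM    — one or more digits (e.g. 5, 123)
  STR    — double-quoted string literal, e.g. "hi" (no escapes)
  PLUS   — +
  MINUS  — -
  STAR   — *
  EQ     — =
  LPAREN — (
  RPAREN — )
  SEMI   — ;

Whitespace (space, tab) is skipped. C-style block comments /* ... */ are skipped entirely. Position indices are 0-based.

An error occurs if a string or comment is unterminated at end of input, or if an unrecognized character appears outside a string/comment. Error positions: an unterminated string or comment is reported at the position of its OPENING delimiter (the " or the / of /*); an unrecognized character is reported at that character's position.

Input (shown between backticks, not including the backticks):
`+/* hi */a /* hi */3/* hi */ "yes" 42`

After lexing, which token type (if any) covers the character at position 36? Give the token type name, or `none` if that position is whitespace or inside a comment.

pos=0: emit PLUS '+'
pos=1: enter COMMENT mode (saw '/*')
exit COMMENT mode (now at pos=9)
pos=9: emit ID 'a' (now at pos=10)
pos=11: enter COMMENT mode (saw '/*')
exit COMMENT mode (now at pos=19)
pos=19: emit NUM '3' (now at pos=20)
pos=20: enter COMMENT mode (saw '/*')
exit COMMENT mode (now at pos=28)
pos=29: enter STRING mode
pos=29: emit STR "yes" (now at pos=34)
pos=35: emit NUM '42' (now at pos=37)
DONE. 5 tokens: [PLUS, ID, NUM, STR, NUM]
Position 36: char is '2' -> NUM

Answer: NUM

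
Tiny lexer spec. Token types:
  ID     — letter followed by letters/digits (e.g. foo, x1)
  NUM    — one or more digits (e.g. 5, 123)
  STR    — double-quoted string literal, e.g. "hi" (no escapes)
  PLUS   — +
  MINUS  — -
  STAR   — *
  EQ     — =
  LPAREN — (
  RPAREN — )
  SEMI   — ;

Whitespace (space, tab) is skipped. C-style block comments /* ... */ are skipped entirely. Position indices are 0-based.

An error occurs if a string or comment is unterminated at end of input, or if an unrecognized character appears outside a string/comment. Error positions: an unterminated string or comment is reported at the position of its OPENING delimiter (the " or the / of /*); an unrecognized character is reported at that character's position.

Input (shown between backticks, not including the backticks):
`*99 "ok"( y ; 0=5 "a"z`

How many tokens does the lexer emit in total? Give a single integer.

Answer: 11

Derivation:
pos=0: emit STAR '*'
pos=1: emit NUM '99' (now at pos=3)
pos=4: enter STRING mode
pos=4: emit STR "ok" (now at pos=8)
pos=8: emit LPAREN '('
pos=10: emit ID 'y' (now at pos=11)
pos=12: emit SEMI ';'
pos=14: emit NUM '0' (now at pos=15)
pos=15: emit EQ '='
pos=16: emit NUM '5' (now at pos=17)
pos=18: enter STRING mode
pos=18: emit STR "a" (now at pos=21)
pos=21: emit ID 'z' (now at pos=22)
DONE. 11 tokens: [STAR, NUM, STR, LPAREN, ID, SEMI, NUM, EQ, NUM, STR, ID]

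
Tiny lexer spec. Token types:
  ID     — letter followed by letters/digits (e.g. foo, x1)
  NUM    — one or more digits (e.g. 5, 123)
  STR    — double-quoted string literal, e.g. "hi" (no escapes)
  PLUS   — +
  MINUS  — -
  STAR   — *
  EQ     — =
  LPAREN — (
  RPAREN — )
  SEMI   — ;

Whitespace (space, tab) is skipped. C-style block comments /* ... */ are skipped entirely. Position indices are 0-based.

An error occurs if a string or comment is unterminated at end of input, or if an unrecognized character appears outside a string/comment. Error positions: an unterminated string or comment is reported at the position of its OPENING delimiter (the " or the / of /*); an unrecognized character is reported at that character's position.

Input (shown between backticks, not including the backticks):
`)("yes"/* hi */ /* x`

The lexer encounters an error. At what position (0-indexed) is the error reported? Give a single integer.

Answer: 16

Derivation:
pos=0: emit RPAREN ')'
pos=1: emit LPAREN '('
pos=2: enter STRING mode
pos=2: emit STR "yes" (now at pos=7)
pos=7: enter COMMENT mode (saw '/*')
exit COMMENT mode (now at pos=15)
pos=16: enter COMMENT mode (saw '/*')
pos=16: ERROR — unterminated comment (reached EOF)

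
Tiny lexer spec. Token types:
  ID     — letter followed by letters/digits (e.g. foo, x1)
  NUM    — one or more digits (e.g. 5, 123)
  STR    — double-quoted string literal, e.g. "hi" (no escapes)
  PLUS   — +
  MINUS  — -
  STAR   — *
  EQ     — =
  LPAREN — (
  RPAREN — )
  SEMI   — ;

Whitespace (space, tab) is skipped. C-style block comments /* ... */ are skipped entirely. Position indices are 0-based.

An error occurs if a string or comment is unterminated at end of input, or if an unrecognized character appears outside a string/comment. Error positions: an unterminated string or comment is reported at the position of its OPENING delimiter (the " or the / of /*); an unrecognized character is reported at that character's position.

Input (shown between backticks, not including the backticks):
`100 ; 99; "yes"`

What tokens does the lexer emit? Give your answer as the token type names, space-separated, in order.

pos=0: emit NUM '100' (now at pos=3)
pos=4: emit SEMI ';'
pos=6: emit NUM '99' (now at pos=8)
pos=8: emit SEMI ';'
pos=10: enter STRING mode
pos=10: emit STR "yes" (now at pos=15)
DONE. 5 tokens: [NUM, SEMI, NUM, SEMI, STR]

Answer: NUM SEMI NUM SEMI STR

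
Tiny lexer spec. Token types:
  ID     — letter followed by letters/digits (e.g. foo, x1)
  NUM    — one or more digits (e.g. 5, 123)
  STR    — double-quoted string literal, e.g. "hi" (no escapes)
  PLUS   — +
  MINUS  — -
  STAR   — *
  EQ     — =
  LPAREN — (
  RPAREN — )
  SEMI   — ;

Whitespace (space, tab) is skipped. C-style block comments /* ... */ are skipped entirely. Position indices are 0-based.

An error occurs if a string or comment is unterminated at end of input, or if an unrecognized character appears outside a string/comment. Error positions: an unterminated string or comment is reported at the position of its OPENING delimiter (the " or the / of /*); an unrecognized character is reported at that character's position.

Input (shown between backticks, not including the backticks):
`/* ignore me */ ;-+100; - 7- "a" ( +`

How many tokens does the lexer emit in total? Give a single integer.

pos=0: enter COMMENT mode (saw '/*')
exit COMMENT mode (now at pos=15)
pos=16: emit SEMI ';'
pos=17: emit MINUS '-'
pos=18: emit PLUS '+'
pos=19: emit NUM '100' (now at pos=22)
pos=22: emit SEMI ';'
pos=24: emit MINUS '-'
pos=26: emit NUM '7' (now at pos=27)
pos=27: emit MINUS '-'
pos=29: enter STRING mode
pos=29: emit STR "a" (now at pos=32)
pos=33: emit LPAREN '('
pos=35: emit PLUS '+'
DONE. 11 tokens: [SEMI, MINUS, PLUS, NUM, SEMI, MINUS, NUM, MINUS, STR, LPAREN, PLUS]

Answer: 11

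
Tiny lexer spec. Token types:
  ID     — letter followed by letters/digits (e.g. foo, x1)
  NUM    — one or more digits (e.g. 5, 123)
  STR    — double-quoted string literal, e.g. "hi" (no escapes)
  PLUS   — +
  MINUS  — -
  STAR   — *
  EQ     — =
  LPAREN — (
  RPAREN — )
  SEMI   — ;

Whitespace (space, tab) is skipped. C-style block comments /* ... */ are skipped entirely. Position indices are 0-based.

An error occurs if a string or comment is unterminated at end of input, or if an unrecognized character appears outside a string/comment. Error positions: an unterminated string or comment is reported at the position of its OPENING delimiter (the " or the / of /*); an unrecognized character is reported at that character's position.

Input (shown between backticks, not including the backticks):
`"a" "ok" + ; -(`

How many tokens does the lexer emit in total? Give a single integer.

pos=0: enter STRING mode
pos=0: emit STR "a" (now at pos=3)
pos=4: enter STRING mode
pos=4: emit STR "ok" (now at pos=8)
pos=9: emit PLUS '+'
pos=11: emit SEMI ';'
pos=13: emit MINUS '-'
pos=14: emit LPAREN '('
DONE. 6 tokens: [STR, STR, PLUS, SEMI, MINUS, LPAREN]

Answer: 6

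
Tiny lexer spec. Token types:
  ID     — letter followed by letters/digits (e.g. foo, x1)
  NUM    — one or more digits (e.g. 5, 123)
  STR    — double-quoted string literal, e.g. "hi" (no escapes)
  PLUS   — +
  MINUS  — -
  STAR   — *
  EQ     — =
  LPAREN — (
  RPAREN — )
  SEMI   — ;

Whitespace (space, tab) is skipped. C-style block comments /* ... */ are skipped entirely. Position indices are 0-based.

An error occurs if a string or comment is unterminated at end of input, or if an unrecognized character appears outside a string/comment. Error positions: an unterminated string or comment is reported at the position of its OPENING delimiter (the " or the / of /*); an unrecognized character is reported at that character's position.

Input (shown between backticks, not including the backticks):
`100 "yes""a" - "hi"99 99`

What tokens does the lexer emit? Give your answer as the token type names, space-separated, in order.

pos=0: emit NUM '100' (now at pos=3)
pos=4: enter STRING mode
pos=4: emit STR "yes" (now at pos=9)
pos=9: enter STRING mode
pos=9: emit STR "a" (now at pos=12)
pos=13: emit MINUS '-'
pos=15: enter STRING mode
pos=15: emit STR "hi" (now at pos=19)
pos=19: emit NUM '99' (now at pos=21)
pos=22: emit NUM '99' (now at pos=24)
DONE. 7 tokens: [NUM, STR, STR, MINUS, STR, NUM, NUM]

Answer: NUM STR STR MINUS STR NUM NUM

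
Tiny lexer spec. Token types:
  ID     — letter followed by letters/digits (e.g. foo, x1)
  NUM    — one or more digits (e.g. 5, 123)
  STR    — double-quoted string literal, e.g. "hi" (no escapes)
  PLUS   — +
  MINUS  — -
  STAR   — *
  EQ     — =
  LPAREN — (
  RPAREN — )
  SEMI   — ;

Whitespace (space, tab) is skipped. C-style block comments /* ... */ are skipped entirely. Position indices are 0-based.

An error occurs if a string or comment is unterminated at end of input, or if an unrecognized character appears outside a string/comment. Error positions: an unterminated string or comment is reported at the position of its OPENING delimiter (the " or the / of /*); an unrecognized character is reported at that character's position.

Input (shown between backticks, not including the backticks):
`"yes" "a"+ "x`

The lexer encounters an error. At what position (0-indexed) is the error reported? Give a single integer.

Answer: 11

Derivation:
pos=0: enter STRING mode
pos=0: emit STR "yes" (now at pos=5)
pos=6: enter STRING mode
pos=6: emit STR "a" (now at pos=9)
pos=9: emit PLUS '+'
pos=11: enter STRING mode
pos=11: ERROR — unterminated string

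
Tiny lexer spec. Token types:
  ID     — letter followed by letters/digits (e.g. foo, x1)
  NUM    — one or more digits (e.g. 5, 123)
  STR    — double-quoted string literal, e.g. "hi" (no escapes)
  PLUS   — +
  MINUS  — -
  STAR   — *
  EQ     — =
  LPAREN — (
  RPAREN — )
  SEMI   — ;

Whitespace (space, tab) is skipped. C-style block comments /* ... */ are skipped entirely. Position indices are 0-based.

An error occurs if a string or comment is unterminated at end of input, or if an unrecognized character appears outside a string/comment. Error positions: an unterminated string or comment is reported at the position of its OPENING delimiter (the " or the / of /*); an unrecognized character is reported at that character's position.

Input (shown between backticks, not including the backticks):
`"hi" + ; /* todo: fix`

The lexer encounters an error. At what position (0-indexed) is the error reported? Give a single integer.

pos=0: enter STRING mode
pos=0: emit STR "hi" (now at pos=4)
pos=5: emit PLUS '+'
pos=7: emit SEMI ';'
pos=9: enter COMMENT mode (saw '/*')
pos=9: ERROR — unterminated comment (reached EOF)

Answer: 9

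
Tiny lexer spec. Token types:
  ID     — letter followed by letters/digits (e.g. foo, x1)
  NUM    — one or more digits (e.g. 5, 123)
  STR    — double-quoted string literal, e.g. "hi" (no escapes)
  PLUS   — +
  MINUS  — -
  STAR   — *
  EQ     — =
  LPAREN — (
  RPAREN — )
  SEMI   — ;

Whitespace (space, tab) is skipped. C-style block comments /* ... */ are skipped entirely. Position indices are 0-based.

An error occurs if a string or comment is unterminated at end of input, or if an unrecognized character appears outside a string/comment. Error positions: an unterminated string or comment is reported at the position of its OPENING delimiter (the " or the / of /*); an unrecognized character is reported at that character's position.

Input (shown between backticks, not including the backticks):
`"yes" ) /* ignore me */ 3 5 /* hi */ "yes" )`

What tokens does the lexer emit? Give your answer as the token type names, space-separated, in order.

pos=0: enter STRING mode
pos=0: emit STR "yes" (now at pos=5)
pos=6: emit RPAREN ')'
pos=8: enter COMMENT mode (saw '/*')
exit COMMENT mode (now at pos=23)
pos=24: emit NUM '3' (now at pos=25)
pos=26: emit NUM '5' (now at pos=27)
pos=28: enter COMMENT mode (saw '/*')
exit COMMENT mode (now at pos=36)
pos=37: enter STRING mode
pos=37: emit STR "yes" (now at pos=42)
pos=43: emit RPAREN ')'
DONE. 6 tokens: [STR, RPAREN, NUM, NUM, STR, RPAREN]

Answer: STR RPAREN NUM NUM STR RPAREN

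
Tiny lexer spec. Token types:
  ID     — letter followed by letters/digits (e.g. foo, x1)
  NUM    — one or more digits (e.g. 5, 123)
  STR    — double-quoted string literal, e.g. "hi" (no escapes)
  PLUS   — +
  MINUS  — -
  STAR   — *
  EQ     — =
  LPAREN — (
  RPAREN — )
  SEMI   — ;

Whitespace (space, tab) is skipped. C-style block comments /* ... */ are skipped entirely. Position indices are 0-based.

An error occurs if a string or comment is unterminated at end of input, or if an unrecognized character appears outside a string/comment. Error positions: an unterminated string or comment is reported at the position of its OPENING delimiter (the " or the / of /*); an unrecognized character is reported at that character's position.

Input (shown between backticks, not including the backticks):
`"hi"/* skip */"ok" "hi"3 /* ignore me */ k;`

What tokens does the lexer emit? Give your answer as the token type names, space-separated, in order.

pos=0: enter STRING mode
pos=0: emit STR "hi" (now at pos=4)
pos=4: enter COMMENT mode (saw '/*')
exit COMMENT mode (now at pos=14)
pos=14: enter STRING mode
pos=14: emit STR "ok" (now at pos=18)
pos=19: enter STRING mode
pos=19: emit STR "hi" (now at pos=23)
pos=23: emit NUM '3' (now at pos=24)
pos=25: enter COMMENT mode (saw '/*')
exit COMMENT mode (now at pos=40)
pos=41: emit ID 'k' (now at pos=42)
pos=42: emit SEMI ';'
DONE. 6 tokens: [STR, STR, STR, NUM, ID, SEMI]

Answer: STR STR STR NUM ID SEMI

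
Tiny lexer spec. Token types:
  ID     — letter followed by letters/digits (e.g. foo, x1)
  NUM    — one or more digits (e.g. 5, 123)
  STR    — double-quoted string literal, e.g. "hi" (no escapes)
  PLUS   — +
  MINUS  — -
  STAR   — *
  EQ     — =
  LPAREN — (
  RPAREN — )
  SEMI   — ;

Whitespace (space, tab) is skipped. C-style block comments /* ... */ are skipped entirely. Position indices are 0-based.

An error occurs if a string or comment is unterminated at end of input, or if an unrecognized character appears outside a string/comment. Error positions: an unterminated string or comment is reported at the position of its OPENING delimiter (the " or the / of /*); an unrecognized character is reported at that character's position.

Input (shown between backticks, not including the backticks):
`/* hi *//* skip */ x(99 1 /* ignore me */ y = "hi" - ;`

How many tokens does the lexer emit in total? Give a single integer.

Answer: 9

Derivation:
pos=0: enter COMMENT mode (saw '/*')
exit COMMENT mode (now at pos=8)
pos=8: enter COMMENT mode (saw '/*')
exit COMMENT mode (now at pos=18)
pos=19: emit ID 'x' (now at pos=20)
pos=20: emit LPAREN '('
pos=21: emit NUM '99' (now at pos=23)
pos=24: emit NUM '1' (now at pos=25)
pos=26: enter COMMENT mode (saw '/*')
exit COMMENT mode (now at pos=41)
pos=42: emit ID 'y' (now at pos=43)
pos=44: emit EQ '='
pos=46: enter STRING mode
pos=46: emit STR "hi" (now at pos=50)
pos=51: emit MINUS '-'
pos=53: emit SEMI ';'
DONE. 9 tokens: [ID, LPAREN, NUM, NUM, ID, EQ, STR, MINUS, SEMI]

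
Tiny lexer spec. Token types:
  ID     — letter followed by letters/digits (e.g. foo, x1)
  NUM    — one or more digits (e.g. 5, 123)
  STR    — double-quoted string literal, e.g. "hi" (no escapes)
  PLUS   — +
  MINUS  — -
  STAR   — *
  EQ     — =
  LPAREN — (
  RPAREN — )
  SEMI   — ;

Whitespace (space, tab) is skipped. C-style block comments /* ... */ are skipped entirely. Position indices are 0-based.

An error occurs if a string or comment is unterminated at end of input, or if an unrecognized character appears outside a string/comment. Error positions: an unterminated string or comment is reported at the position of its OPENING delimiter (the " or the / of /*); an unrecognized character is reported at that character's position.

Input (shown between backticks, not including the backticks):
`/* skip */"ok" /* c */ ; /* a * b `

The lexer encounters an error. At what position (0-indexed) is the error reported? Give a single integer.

Answer: 25

Derivation:
pos=0: enter COMMENT mode (saw '/*')
exit COMMENT mode (now at pos=10)
pos=10: enter STRING mode
pos=10: emit STR "ok" (now at pos=14)
pos=15: enter COMMENT mode (saw '/*')
exit COMMENT mode (now at pos=22)
pos=23: emit SEMI ';'
pos=25: enter COMMENT mode (saw '/*')
pos=25: ERROR — unterminated comment (reached EOF)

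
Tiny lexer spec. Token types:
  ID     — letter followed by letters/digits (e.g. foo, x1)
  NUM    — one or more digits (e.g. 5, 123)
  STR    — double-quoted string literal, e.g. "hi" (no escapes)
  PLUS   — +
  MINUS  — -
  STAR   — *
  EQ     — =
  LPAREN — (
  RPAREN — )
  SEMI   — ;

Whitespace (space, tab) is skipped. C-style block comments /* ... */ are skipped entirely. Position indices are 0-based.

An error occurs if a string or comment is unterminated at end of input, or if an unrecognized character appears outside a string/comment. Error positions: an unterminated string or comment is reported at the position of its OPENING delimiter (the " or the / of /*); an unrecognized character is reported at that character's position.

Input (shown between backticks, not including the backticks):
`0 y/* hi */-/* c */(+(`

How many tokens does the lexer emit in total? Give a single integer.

pos=0: emit NUM '0' (now at pos=1)
pos=2: emit ID 'y' (now at pos=3)
pos=3: enter COMMENT mode (saw '/*')
exit COMMENT mode (now at pos=11)
pos=11: emit MINUS '-'
pos=12: enter COMMENT mode (saw '/*')
exit COMMENT mode (now at pos=19)
pos=19: emit LPAREN '('
pos=20: emit PLUS '+'
pos=21: emit LPAREN '('
DONE. 6 tokens: [NUM, ID, MINUS, LPAREN, PLUS, LPAREN]

Answer: 6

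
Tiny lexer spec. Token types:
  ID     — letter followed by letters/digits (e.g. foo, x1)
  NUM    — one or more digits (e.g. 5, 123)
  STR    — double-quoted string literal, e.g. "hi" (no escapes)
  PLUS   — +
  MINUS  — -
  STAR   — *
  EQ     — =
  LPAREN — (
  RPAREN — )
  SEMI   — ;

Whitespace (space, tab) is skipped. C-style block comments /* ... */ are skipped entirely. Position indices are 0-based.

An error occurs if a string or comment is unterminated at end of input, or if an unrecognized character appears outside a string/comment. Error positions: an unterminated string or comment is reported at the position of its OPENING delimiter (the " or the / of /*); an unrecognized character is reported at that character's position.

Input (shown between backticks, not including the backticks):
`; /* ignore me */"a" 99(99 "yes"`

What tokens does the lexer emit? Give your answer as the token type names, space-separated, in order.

pos=0: emit SEMI ';'
pos=2: enter COMMENT mode (saw '/*')
exit COMMENT mode (now at pos=17)
pos=17: enter STRING mode
pos=17: emit STR "a" (now at pos=20)
pos=21: emit NUM '99' (now at pos=23)
pos=23: emit LPAREN '('
pos=24: emit NUM '99' (now at pos=26)
pos=27: enter STRING mode
pos=27: emit STR "yes" (now at pos=32)
DONE. 6 tokens: [SEMI, STR, NUM, LPAREN, NUM, STR]

Answer: SEMI STR NUM LPAREN NUM STR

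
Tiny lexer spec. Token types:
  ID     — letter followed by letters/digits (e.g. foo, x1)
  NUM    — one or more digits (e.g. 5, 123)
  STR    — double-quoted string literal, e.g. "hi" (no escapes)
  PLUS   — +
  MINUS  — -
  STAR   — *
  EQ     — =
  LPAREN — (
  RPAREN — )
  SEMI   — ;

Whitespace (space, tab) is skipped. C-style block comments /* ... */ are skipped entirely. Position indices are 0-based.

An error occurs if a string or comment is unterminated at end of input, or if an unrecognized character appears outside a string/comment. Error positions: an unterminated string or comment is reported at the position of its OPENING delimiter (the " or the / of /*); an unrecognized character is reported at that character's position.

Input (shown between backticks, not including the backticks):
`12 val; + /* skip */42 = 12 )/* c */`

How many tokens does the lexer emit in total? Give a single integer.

pos=0: emit NUM '12' (now at pos=2)
pos=3: emit ID 'val' (now at pos=6)
pos=6: emit SEMI ';'
pos=8: emit PLUS '+'
pos=10: enter COMMENT mode (saw '/*')
exit COMMENT mode (now at pos=20)
pos=20: emit NUM '42' (now at pos=22)
pos=23: emit EQ '='
pos=25: emit NUM '12' (now at pos=27)
pos=28: emit RPAREN ')'
pos=29: enter COMMENT mode (saw '/*')
exit COMMENT mode (now at pos=36)
DONE. 8 tokens: [NUM, ID, SEMI, PLUS, NUM, EQ, NUM, RPAREN]

Answer: 8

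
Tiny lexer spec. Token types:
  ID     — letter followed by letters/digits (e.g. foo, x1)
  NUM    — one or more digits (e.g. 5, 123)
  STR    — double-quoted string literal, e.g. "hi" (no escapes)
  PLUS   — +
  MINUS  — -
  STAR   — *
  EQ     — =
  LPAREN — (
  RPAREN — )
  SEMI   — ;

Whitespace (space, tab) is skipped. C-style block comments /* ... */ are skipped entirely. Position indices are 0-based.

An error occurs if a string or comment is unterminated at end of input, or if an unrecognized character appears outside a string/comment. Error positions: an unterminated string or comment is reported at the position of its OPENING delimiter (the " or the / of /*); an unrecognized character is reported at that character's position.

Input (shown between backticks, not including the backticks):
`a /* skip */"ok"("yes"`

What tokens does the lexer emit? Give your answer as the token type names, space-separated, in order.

Answer: ID STR LPAREN STR

Derivation:
pos=0: emit ID 'a' (now at pos=1)
pos=2: enter COMMENT mode (saw '/*')
exit COMMENT mode (now at pos=12)
pos=12: enter STRING mode
pos=12: emit STR "ok" (now at pos=16)
pos=16: emit LPAREN '('
pos=17: enter STRING mode
pos=17: emit STR "yes" (now at pos=22)
DONE. 4 tokens: [ID, STR, LPAREN, STR]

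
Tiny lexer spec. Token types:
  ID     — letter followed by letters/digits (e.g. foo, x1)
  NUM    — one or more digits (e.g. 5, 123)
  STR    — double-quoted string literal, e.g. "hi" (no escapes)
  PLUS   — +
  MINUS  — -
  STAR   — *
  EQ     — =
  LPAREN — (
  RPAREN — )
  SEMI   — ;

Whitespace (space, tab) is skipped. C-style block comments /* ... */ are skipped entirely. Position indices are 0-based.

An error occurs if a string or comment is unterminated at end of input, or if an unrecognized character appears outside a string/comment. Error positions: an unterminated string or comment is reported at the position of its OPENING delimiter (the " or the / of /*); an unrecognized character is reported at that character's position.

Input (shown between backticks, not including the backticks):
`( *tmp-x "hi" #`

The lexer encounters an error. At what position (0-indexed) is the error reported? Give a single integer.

Answer: 14

Derivation:
pos=0: emit LPAREN '('
pos=2: emit STAR '*'
pos=3: emit ID 'tmp' (now at pos=6)
pos=6: emit MINUS '-'
pos=7: emit ID 'x' (now at pos=8)
pos=9: enter STRING mode
pos=9: emit STR "hi" (now at pos=13)
pos=14: ERROR — unrecognized char '#'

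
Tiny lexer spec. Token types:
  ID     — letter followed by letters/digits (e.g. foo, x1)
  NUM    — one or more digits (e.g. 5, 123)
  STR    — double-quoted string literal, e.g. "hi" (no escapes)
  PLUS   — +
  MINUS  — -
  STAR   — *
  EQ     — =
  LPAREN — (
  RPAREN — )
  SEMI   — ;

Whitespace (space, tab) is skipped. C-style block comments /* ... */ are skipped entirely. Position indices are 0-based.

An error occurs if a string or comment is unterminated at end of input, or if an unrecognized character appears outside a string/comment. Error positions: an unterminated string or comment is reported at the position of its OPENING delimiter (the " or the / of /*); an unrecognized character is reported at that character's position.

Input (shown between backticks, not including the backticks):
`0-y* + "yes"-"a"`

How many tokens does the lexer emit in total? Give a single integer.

pos=0: emit NUM '0' (now at pos=1)
pos=1: emit MINUS '-'
pos=2: emit ID 'y' (now at pos=3)
pos=3: emit STAR '*'
pos=5: emit PLUS '+'
pos=7: enter STRING mode
pos=7: emit STR "yes" (now at pos=12)
pos=12: emit MINUS '-'
pos=13: enter STRING mode
pos=13: emit STR "a" (now at pos=16)
DONE. 8 tokens: [NUM, MINUS, ID, STAR, PLUS, STR, MINUS, STR]

Answer: 8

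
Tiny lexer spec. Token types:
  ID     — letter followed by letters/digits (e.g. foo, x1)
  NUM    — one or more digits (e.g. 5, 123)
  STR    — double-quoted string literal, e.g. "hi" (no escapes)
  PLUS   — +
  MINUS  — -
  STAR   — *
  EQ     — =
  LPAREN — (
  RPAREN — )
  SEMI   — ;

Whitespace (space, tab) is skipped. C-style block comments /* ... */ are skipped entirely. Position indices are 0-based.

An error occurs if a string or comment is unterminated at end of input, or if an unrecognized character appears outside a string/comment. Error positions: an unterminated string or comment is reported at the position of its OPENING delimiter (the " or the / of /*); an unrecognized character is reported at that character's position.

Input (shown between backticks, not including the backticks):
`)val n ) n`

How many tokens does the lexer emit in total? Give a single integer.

Answer: 5

Derivation:
pos=0: emit RPAREN ')'
pos=1: emit ID 'val' (now at pos=4)
pos=5: emit ID 'n' (now at pos=6)
pos=7: emit RPAREN ')'
pos=9: emit ID 'n' (now at pos=10)
DONE. 5 tokens: [RPAREN, ID, ID, RPAREN, ID]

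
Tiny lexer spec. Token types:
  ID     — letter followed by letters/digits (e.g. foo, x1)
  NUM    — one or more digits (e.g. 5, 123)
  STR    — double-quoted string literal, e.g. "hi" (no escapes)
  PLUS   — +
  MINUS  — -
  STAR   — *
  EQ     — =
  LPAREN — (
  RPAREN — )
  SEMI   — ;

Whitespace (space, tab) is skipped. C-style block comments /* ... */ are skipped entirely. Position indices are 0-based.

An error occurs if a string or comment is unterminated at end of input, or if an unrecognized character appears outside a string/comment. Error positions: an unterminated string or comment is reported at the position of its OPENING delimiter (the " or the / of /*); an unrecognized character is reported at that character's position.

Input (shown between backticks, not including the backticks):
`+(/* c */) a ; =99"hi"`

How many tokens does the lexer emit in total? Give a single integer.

pos=0: emit PLUS '+'
pos=1: emit LPAREN '('
pos=2: enter COMMENT mode (saw '/*')
exit COMMENT mode (now at pos=9)
pos=9: emit RPAREN ')'
pos=11: emit ID 'a' (now at pos=12)
pos=13: emit SEMI ';'
pos=15: emit EQ '='
pos=16: emit NUM '99' (now at pos=18)
pos=18: enter STRING mode
pos=18: emit STR "hi" (now at pos=22)
DONE. 8 tokens: [PLUS, LPAREN, RPAREN, ID, SEMI, EQ, NUM, STR]

Answer: 8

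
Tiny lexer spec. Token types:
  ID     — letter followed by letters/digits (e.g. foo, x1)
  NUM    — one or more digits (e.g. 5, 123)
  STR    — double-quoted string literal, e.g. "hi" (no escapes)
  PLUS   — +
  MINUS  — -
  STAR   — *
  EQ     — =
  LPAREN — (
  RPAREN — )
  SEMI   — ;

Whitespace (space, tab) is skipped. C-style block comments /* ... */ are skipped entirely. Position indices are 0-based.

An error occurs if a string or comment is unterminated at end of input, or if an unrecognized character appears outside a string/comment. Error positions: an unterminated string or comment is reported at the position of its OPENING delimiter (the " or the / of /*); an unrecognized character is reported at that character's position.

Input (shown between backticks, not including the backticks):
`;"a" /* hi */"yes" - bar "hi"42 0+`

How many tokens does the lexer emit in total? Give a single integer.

Answer: 9

Derivation:
pos=0: emit SEMI ';'
pos=1: enter STRING mode
pos=1: emit STR "a" (now at pos=4)
pos=5: enter COMMENT mode (saw '/*')
exit COMMENT mode (now at pos=13)
pos=13: enter STRING mode
pos=13: emit STR "yes" (now at pos=18)
pos=19: emit MINUS '-'
pos=21: emit ID 'bar' (now at pos=24)
pos=25: enter STRING mode
pos=25: emit STR "hi" (now at pos=29)
pos=29: emit NUM '42' (now at pos=31)
pos=32: emit NUM '0' (now at pos=33)
pos=33: emit PLUS '+'
DONE. 9 tokens: [SEMI, STR, STR, MINUS, ID, STR, NUM, NUM, PLUS]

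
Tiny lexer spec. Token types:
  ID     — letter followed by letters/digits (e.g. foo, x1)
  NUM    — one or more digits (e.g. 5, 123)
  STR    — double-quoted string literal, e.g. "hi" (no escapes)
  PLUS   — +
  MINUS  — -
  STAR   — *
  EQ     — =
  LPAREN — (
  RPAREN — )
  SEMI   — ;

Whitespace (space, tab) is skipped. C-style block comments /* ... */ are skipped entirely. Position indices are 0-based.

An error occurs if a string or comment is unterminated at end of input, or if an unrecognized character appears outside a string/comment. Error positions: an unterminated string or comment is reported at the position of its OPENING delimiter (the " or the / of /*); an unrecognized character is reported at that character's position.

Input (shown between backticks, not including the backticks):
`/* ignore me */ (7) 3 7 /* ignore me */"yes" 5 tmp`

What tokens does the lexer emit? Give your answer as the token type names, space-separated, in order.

pos=0: enter COMMENT mode (saw '/*')
exit COMMENT mode (now at pos=15)
pos=16: emit LPAREN '('
pos=17: emit NUM '7' (now at pos=18)
pos=18: emit RPAREN ')'
pos=20: emit NUM '3' (now at pos=21)
pos=22: emit NUM '7' (now at pos=23)
pos=24: enter COMMENT mode (saw '/*')
exit COMMENT mode (now at pos=39)
pos=39: enter STRING mode
pos=39: emit STR "yes" (now at pos=44)
pos=45: emit NUM '5' (now at pos=46)
pos=47: emit ID 'tmp' (now at pos=50)
DONE. 8 tokens: [LPAREN, NUM, RPAREN, NUM, NUM, STR, NUM, ID]

Answer: LPAREN NUM RPAREN NUM NUM STR NUM ID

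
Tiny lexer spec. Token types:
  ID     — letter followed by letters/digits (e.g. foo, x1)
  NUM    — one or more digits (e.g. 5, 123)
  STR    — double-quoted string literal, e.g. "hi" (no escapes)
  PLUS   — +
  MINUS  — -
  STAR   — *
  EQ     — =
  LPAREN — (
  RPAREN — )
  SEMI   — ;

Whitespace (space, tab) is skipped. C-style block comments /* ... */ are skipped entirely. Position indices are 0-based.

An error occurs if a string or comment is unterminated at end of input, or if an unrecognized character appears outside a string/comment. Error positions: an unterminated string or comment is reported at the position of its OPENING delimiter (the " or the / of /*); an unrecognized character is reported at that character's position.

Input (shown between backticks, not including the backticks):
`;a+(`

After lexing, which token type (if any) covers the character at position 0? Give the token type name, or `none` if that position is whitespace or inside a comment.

pos=0: emit SEMI ';'
pos=1: emit ID 'a' (now at pos=2)
pos=2: emit PLUS '+'
pos=3: emit LPAREN '('
DONE. 4 tokens: [SEMI, ID, PLUS, LPAREN]
Position 0: char is ';' -> SEMI

Answer: SEMI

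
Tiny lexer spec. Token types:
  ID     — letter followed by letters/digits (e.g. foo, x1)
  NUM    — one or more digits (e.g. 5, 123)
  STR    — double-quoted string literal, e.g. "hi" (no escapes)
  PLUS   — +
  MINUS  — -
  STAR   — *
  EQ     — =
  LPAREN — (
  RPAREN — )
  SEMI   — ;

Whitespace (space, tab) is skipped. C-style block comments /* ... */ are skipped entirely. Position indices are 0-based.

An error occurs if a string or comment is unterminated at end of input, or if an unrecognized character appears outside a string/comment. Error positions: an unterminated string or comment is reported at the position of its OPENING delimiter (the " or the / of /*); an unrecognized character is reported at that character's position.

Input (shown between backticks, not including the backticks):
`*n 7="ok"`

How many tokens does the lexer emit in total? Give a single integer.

pos=0: emit STAR '*'
pos=1: emit ID 'n' (now at pos=2)
pos=3: emit NUM '7' (now at pos=4)
pos=4: emit EQ '='
pos=5: enter STRING mode
pos=5: emit STR "ok" (now at pos=9)
DONE. 5 tokens: [STAR, ID, NUM, EQ, STR]

Answer: 5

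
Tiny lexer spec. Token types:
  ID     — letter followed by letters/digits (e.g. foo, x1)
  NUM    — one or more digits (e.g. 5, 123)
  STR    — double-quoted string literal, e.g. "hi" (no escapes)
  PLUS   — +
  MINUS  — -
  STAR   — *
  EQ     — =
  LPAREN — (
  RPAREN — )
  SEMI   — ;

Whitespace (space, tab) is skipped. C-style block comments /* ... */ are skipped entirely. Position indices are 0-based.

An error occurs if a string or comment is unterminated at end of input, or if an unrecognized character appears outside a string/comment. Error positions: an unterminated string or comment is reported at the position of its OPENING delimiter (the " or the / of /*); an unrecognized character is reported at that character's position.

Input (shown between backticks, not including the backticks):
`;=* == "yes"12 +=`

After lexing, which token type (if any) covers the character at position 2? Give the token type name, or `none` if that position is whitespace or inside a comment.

Answer: STAR

Derivation:
pos=0: emit SEMI ';'
pos=1: emit EQ '='
pos=2: emit STAR '*'
pos=4: emit EQ '='
pos=5: emit EQ '='
pos=7: enter STRING mode
pos=7: emit STR "yes" (now at pos=12)
pos=12: emit NUM '12' (now at pos=14)
pos=15: emit PLUS '+'
pos=16: emit EQ '='
DONE. 9 tokens: [SEMI, EQ, STAR, EQ, EQ, STR, NUM, PLUS, EQ]
Position 2: char is '*' -> STAR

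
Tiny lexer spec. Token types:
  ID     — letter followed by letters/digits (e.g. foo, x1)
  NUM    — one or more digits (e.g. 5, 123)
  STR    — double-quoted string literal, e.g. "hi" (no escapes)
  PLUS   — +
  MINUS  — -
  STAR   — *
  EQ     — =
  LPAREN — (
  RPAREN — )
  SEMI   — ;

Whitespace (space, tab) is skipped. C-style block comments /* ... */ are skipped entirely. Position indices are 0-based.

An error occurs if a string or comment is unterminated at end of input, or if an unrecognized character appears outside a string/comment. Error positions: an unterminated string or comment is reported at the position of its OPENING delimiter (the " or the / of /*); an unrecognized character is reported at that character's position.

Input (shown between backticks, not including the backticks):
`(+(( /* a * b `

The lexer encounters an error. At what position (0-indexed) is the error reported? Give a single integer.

pos=0: emit LPAREN '('
pos=1: emit PLUS '+'
pos=2: emit LPAREN '('
pos=3: emit LPAREN '('
pos=5: enter COMMENT mode (saw '/*')
pos=5: ERROR — unterminated comment (reached EOF)

Answer: 5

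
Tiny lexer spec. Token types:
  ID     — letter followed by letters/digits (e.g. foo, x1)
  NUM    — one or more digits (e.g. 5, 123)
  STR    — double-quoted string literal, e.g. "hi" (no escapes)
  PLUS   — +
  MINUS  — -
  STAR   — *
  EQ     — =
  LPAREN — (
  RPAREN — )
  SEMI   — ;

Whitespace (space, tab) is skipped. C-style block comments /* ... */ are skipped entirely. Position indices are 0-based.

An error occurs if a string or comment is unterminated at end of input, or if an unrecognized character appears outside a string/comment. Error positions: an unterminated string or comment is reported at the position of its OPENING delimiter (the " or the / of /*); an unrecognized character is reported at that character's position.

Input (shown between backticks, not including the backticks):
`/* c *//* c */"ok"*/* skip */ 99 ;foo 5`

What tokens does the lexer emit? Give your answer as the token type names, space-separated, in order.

pos=0: enter COMMENT mode (saw '/*')
exit COMMENT mode (now at pos=7)
pos=7: enter COMMENT mode (saw '/*')
exit COMMENT mode (now at pos=14)
pos=14: enter STRING mode
pos=14: emit STR "ok" (now at pos=18)
pos=18: emit STAR '*'
pos=19: enter COMMENT mode (saw '/*')
exit COMMENT mode (now at pos=29)
pos=30: emit NUM '99' (now at pos=32)
pos=33: emit SEMI ';'
pos=34: emit ID 'foo' (now at pos=37)
pos=38: emit NUM '5' (now at pos=39)
DONE. 6 tokens: [STR, STAR, NUM, SEMI, ID, NUM]

Answer: STR STAR NUM SEMI ID NUM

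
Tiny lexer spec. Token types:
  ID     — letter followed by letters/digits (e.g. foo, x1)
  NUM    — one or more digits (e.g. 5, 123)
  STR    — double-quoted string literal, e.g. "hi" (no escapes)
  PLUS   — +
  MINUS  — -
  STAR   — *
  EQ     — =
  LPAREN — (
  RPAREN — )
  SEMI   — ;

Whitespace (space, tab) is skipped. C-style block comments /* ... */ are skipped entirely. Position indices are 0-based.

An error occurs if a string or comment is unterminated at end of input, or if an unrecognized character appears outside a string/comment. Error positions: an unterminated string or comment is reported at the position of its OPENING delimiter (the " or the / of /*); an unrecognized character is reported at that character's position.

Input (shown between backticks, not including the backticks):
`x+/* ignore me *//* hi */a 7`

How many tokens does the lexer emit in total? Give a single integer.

pos=0: emit ID 'x' (now at pos=1)
pos=1: emit PLUS '+'
pos=2: enter COMMENT mode (saw '/*')
exit COMMENT mode (now at pos=17)
pos=17: enter COMMENT mode (saw '/*')
exit COMMENT mode (now at pos=25)
pos=25: emit ID 'a' (now at pos=26)
pos=27: emit NUM '7' (now at pos=28)
DONE. 4 tokens: [ID, PLUS, ID, NUM]

Answer: 4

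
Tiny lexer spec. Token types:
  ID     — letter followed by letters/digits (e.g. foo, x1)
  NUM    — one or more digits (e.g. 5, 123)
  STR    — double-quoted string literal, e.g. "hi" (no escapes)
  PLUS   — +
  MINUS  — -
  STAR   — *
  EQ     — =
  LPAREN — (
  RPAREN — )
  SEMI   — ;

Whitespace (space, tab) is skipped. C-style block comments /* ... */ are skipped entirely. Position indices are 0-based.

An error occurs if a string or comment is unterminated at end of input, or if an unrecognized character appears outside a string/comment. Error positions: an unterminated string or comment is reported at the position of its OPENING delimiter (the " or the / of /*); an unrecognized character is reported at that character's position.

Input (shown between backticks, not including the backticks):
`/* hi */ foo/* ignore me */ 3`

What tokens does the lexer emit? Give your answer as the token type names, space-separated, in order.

pos=0: enter COMMENT mode (saw '/*')
exit COMMENT mode (now at pos=8)
pos=9: emit ID 'foo' (now at pos=12)
pos=12: enter COMMENT mode (saw '/*')
exit COMMENT mode (now at pos=27)
pos=28: emit NUM '3' (now at pos=29)
DONE. 2 tokens: [ID, NUM]

Answer: ID NUM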